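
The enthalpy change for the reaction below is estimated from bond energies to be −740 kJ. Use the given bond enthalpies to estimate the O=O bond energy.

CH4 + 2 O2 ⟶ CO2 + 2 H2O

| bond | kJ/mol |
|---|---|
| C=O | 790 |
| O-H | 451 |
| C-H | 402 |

D(O=O) ≈ 518 kJ/mol

Let D be the O=O bond energy.
Σ(broken) = 4×402 + 2×D = 1608 + 2D
Σ(formed) = 2×790 + 4×451 = 3384
ΔH = Σ(broken) − Σ(formed) = (1608 + 2D) − (3384) = −1776 + 2D
Setting this equal to −740 kJ gives 2D = 1036, so D = 518 kJ/mol.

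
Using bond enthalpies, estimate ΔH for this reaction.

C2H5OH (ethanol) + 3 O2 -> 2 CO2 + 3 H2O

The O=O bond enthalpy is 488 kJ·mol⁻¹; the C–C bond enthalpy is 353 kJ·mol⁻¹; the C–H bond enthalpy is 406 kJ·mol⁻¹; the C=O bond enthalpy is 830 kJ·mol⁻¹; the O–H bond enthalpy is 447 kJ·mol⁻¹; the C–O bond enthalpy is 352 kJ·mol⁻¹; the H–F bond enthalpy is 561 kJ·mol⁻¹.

ΔH ≈ −1356 kJ

Bonds broken (reactants):
  C–C: 1 × 353 = 353
  C–H: 5 × 406 = 2030
  C–O: 1 × 352 = 352
  O–H: 1 × 447 = 447
  O=O: 3 × 488 = 1464
  Σ(broken) = 4646 kJ
Bonds formed (products):
  C=O: 4 × 830 = 3320
  O–H: 6 × 447 = 2682
  Σ(formed) = 6002 kJ
ΔH = Σ(broken) − Σ(formed) = 4646 − 6002 = −1356 kJ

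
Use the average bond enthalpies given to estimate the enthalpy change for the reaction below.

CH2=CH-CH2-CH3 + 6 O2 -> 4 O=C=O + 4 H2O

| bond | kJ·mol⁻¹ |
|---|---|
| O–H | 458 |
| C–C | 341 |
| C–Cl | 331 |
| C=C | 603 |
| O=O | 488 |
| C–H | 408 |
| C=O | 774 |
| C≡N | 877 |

ΔH ≈ −2379 kJ

Bonds broken (reactants):
  C–C: 2 × 341 = 682
  C–H: 8 × 408 = 3264
  C=C: 1 × 603 = 603
  O=O: 6 × 488 = 2928
  Σ(broken) = 7477 kJ
Bonds formed (products):
  C=O: 8 × 774 = 6192
  O–H: 8 × 458 = 3664
  Σ(formed) = 9856 kJ
ΔH = Σ(broken) − Σ(formed) = 7477 − 9856 = −2379 kJ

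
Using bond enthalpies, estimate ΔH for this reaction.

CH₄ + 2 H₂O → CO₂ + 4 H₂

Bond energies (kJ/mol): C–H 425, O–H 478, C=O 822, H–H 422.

Bonds broken (reactants):
  C–H: 4 × 425 = 1700
  O–H: 4 × 478 = 1912
  Σ(broken) = 3612 kJ
Bonds formed (products):
  C=O: 2 × 822 = 1644
  H–H: 4 × 422 = 1688
  Σ(formed) = 3332 kJ
ΔH = Σ(broken) − Σ(formed) = 3612 − 3332 = +280 kJ

ΔH ≈ +280 kJ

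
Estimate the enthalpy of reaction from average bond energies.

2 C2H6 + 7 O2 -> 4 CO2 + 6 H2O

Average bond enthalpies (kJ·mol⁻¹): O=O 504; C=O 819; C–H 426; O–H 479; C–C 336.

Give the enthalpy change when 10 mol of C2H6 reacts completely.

Bonds broken (reactants):
  C–C: 2 × 336 = 672
  C–H: 12 × 426 = 5112
  O=O: 7 × 504 = 3528
  Σ(broken) = 9312 kJ
Bonds formed (products):
  C=O: 8 × 819 = 6552
  O–H: 12 × 479 = 5748
  Σ(formed) = 12300 kJ
ΔH = Σ(broken) − Σ(formed) = 9312 − 12300 = −2988 kJ
For 5× the reaction as written: 5 × (−2988) = −14940 kJ

ΔH = −14940 kJ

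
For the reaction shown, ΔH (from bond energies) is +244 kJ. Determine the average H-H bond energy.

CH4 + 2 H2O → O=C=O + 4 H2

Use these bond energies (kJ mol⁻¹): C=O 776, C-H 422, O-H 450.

D(H-H) ≈ 423 kJ/mol

Let D be the H-H bond energy.
Σ(broken) = 4×422 + 4×450 = 3488
Σ(formed) = 2×776 + 4×D = 1552 + 4D
ΔH = Σ(broken) − Σ(formed) = (3488) − (1552 + 4D) = +1936 − 4D
Setting this equal to +244 kJ gives 4D = 1692, so D = 423 kJ/mol.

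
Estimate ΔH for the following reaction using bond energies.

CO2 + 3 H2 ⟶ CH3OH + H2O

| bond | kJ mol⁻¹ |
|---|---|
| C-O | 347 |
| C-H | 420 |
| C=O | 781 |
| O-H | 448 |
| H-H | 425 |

Bonds broken (reactants):
  C=O: 2 × 781 = 1562
  H-H: 3 × 425 = 1275
  Σ(broken) = 2837 kJ
Bonds formed (products):
  C-H: 3 × 420 = 1260
  C-O: 1 × 347 = 347
  O-H: 3 × 448 = 1344
  Σ(formed) = 2951 kJ
ΔH = Σ(broken) − Σ(formed) = 2837 − 2951 = −114 kJ

ΔH ≈ −114 kJ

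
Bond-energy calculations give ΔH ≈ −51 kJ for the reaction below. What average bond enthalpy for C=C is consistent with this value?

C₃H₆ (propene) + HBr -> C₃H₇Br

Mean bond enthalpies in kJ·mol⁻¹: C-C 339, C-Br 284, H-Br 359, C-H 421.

D(C=C) ≈ 634 kJ/mol

Let D be the C=C bond energy.
Σ(broken) = 1×339 + 6×421 + 1×D + 1×359 = 3224 + D
Σ(formed) = 1×284 + 2×339 + 7×421 = 3909
ΔH = Σ(broken) − Σ(formed) = (3224 + D) − (3909) = −685 + D
Setting this equal to −51 kJ gives D = 634 kJ/mol.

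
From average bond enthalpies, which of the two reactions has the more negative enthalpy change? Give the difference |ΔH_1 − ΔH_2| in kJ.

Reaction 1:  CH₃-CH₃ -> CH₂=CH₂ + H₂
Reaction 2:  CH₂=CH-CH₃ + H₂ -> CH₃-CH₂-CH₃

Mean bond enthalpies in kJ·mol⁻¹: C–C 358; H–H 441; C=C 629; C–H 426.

Reaction 1:
  Bonds broken (reactants):
    C–C: 1 × 358 = 358
    C–H: 6 × 426 = 2556
    Σ(broken) = 2914 kJ
  Bonds formed (products):
    C–H: 4 × 426 = 1704
    C=C: 1 × 629 = 629
    H–H: 1 × 441 = 441
    Σ(formed) = 2774 kJ
  ΔH_1 = 2914 − 2774 = +140 kJ
Reaction 2:
  Bonds broken (reactants):
    C–C: 1 × 358 = 358
    C–H: 6 × 426 = 2556
    C=C: 1 × 629 = 629
    H–H: 1 × 441 = 441
    Σ(broken) = 3984 kJ
  Bonds formed (products):
    C–C: 2 × 358 = 716
    C–H: 8 × 426 = 3408
    Σ(formed) = 4124 kJ
  ΔH_2 = 3984 − 4124 = −140 kJ
ΔH_1 − ΔH_2 = +280 kJ, so reaction 2 has the more negative ΔH; |ΔH_1 − ΔH_2| = 280 kJ.

Reaction 2, by 280 kJ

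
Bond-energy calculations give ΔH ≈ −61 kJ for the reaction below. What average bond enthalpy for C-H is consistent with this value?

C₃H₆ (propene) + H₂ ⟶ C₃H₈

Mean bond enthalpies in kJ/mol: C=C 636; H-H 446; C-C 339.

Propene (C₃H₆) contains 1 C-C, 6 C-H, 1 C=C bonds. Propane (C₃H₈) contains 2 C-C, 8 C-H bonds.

Let D be the C-H bond energy.
Σ(broken) = 1×339 + 6×D + 1×636 + 1×446 = 1421 + 6D
Σ(formed) = 2×339 + 8×D = 678 + 8D
ΔH = Σ(broken) − Σ(formed) = (1421 + 6D) − (678 + 8D) = +743 − 2D
Setting this equal to −61 kJ gives 2D = 804, so D = 402 kJ/mol.

D(C-H) ≈ 402 kJ/mol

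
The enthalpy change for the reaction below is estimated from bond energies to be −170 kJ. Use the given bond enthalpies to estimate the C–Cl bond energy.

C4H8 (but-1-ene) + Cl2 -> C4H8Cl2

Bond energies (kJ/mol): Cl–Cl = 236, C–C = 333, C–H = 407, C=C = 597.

Let D be the C–Cl bond energy.
Σ(broken) = 2×333 + 8×407 + 1×597 + 1×236 = 4755
Σ(formed) = 3×333 + 2×D + 8×407 = 4255 + 2D
ΔH = Σ(broken) − Σ(formed) = (4755) − (4255 + 2D) = +500 − 2D
Setting this equal to −170 kJ gives 2D = 670, so D = 335 kJ/mol.

D(C–Cl) ≈ 335 kJ/mol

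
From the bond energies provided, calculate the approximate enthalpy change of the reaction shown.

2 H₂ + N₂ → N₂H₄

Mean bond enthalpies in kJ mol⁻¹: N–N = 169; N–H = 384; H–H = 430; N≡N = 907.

ΔH ≈ +62 kJ

Bonds broken (reactants):
  H–H: 2 × 430 = 860
  N≡N: 1 × 907 = 907
  Σ(broken) = 1767 kJ
Bonds formed (products):
  N–H: 4 × 384 = 1536
  N–N: 1 × 169 = 169
  Σ(formed) = 1705 kJ
ΔH = Σ(broken) − Σ(formed) = 1767 − 1705 = +62 kJ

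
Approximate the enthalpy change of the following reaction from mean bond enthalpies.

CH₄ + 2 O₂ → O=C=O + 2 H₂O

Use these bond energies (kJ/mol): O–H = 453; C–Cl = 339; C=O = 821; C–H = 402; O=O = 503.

Bonds broken (reactants):
  C–H: 4 × 402 = 1608
  O=O: 2 × 503 = 1006
  Σ(broken) = 2614 kJ
Bonds formed (products):
  C=O: 2 × 821 = 1642
  O–H: 4 × 453 = 1812
  Σ(formed) = 3454 kJ
ΔH = Σ(broken) − Σ(formed) = 2614 − 3454 = −840 kJ

ΔH ≈ −840 kJ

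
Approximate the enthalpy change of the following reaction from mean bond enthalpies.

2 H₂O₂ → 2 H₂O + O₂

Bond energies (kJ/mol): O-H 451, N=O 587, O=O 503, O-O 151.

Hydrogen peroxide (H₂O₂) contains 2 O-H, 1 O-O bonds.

Bonds broken (reactants):
  O-H: 4 × 451 = 1804
  O-O: 2 × 151 = 302
  Σ(broken) = 2106 kJ
Bonds formed (products):
  O-H: 4 × 451 = 1804
  O=O: 1 × 503 = 503
  Σ(formed) = 2307 kJ
ΔH = Σ(broken) − Σ(formed) = 2106 − 2307 = −201 kJ

ΔH ≈ −201 kJ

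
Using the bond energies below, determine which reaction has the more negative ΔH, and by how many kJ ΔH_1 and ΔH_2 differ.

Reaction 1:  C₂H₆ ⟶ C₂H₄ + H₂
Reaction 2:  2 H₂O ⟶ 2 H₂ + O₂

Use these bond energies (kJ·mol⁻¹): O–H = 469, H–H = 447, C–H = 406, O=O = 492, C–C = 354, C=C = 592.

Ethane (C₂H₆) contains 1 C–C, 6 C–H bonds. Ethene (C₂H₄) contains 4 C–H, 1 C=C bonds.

Reaction 1:
  Bonds broken (reactants):
    C–C: 1 × 354 = 354
    C–H: 6 × 406 = 2436
    Σ(broken) = 2790 kJ
  Bonds formed (products):
    C–H: 4 × 406 = 1624
    C=C: 1 × 592 = 592
    H–H: 1 × 447 = 447
    Σ(formed) = 2663 kJ
  ΔH_1 = 2790 − 2663 = +127 kJ
Reaction 2:
  Bonds broken (reactants):
    O–H: 4 × 469 = 1876
    Σ(broken) = 1876 kJ
  Bonds formed (products):
    H–H: 2 × 447 = 894
    O=O: 1 × 492 = 492
    Σ(formed) = 1386 kJ
  ΔH_2 = 1876 − 1386 = +490 kJ
ΔH_1 − ΔH_2 = −363 kJ, so reaction 1 has the more negative ΔH; |ΔH_1 − ΔH_2| = 363 kJ.

Reaction 1, by 363 kJ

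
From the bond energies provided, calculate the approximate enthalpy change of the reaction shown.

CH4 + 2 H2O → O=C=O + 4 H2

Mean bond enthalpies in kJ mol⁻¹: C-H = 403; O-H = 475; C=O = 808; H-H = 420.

Bonds broken (reactants):
  C-H: 4 × 403 = 1612
  O-H: 4 × 475 = 1900
  Σ(broken) = 3512 kJ
Bonds formed (products):
  C=O: 2 × 808 = 1616
  H-H: 4 × 420 = 1680
  Σ(formed) = 3296 kJ
ΔH = Σ(broken) − Σ(formed) = 3512 − 3296 = +216 kJ

ΔH ≈ +216 kJ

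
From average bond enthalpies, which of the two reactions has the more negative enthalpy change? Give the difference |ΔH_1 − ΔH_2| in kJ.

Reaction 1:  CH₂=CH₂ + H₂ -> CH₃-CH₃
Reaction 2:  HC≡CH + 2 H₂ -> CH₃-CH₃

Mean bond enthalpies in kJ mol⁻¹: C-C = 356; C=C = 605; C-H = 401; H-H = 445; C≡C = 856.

Reaction 2, by 106 kJ

Reaction 1:
  Bonds broken (reactants):
    C-H: 4 × 401 = 1604
    C=C: 1 × 605 = 605
    H-H: 1 × 445 = 445
    Σ(broken) = 2654 kJ
  Bonds formed (products):
    C-C: 1 × 356 = 356
    C-H: 6 × 401 = 2406
    Σ(formed) = 2762 kJ
  ΔH_1 = 2654 − 2762 = −108 kJ
Reaction 2:
  Bonds broken (reactants):
    C≡C: 1 × 856 = 856
    C-H: 2 × 401 = 802
    H-H: 2 × 445 = 890
    Σ(broken) = 2548 kJ
  Bonds formed (products):
    C-C: 1 × 356 = 356
    C-H: 6 × 401 = 2406
    Σ(formed) = 2762 kJ
  ΔH_2 = 2548 − 2762 = −214 kJ
ΔH_1 − ΔH_2 = +106 kJ, so reaction 2 has the more negative ΔH; |ΔH_1 − ΔH_2| = 106 kJ.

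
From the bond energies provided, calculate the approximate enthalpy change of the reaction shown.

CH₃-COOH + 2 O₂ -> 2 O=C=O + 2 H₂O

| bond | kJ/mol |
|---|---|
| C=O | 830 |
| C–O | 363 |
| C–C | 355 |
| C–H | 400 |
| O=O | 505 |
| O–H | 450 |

Bonds broken (reactants):
  C–C: 1 × 355 = 355
  C–H: 3 × 400 = 1200
  C–O: 1 × 363 = 363
  C=O: 1 × 830 = 830
  O–H: 1 × 450 = 450
  O=O: 2 × 505 = 1010
  Σ(broken) = 4208 kJ
Bonds formed (products):
  C=O: 4 × 830 = 3320
  O–H: 4 × 450 = 1800
  Σ(formed) = 5120 kJ
ΔH = Σ(broken) − Σ(formed) = 4208 − 5120 = −912 kJ

ΔH ≈ −912 kJ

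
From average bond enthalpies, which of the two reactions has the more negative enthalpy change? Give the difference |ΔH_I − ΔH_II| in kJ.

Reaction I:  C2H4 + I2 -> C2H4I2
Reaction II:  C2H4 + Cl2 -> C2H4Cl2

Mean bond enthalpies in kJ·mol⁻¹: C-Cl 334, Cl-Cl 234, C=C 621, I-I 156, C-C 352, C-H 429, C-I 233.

Reaction I:
  Bonds broken (reactants):
    C-H: 4 × 429 = 1716
    C=C: 1 × 621 = 621
    I-I: 1 × 156 = 156
    Σ(broken) = 2493 kJ
  Bonds formed (products):
    C-C: 1 × 352 = 352
    C-H: 4 × 429 = 1716
    C-I: 2 × 233 = 466
    Σ(formed) = 2534 kJ
  ΔH_I = 2493 − 2534 = −41 kJ
Reaction II:
  Bonds broken (reactants):
    C-H: 4 × 429 = 1716
    C=C: 1 × 621 = 621
    Cl-Cl: 1 × 234 = 234
    Σ(broken) = 2571 kJ
  Bonds formed (products):
    C-C: 1 × 352 = 352
    C-Cl: 2 × 334 = 668
    C-H: 4 × 429 = 1716
    Σ(formed) = 2736 kJ
  ΔH_II = 2571 − 2736 = −165 kJ
ΔH_I − ΔH_II = +124 kJ, so reaction II has the more negative ΔH; |ΔH_I − ΔH_II| = 124 kJ.

Reaction II, by 124 kJ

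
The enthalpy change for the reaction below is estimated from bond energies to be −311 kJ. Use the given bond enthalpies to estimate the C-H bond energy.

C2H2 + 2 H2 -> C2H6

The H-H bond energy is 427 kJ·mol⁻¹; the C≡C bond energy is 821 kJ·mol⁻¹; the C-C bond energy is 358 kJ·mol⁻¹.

D(C-H) ≈ 407 kJ/mol

Let D be the C-H bond energy.
Σ(broken) = 1×821 + 2×D + 2×427 = 1675 + 2D
Σ(formed) = 1×358 + 6×D = 358 + 6D
ΔH = Σ(broken) − Σ(formed) = (1675 + 2D) − (358 + 6D) = +1317 − 4D
Setting this equal to −311 kJ gives 4D = 1628, so D = 407 kJ/mol.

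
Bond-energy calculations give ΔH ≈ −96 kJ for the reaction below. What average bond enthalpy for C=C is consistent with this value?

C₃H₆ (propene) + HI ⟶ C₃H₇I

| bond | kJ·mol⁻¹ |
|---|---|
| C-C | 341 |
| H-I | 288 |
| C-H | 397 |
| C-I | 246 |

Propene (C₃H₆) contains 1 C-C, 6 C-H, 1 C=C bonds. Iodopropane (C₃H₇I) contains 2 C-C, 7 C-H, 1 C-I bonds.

D(C=C) ≈ 600 kJ/mol

Let D be the C=C bond energy.
Σ(broken) = 1×341 + 6×397 + 1×D + 1×288 = 3011 + D
Σ(formed) = 2×341 + 7×397 + 1×246 = 3707
ΔH = Σ(broken) − Σ(formed) = (3011 + D) − (3707) = −696 + D
Setting this equal to −96 kJ gives D = 600 kJ/mol.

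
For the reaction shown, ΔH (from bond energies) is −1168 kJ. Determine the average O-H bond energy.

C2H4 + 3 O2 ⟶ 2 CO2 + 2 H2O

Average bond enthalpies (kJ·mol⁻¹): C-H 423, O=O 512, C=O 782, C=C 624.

Let D be the O-H bond energy.
Σ(broken) = 4×423 + 1×624 + 3×512 = 3852
Σ(formed) = 4×782 + 4×D = 3128 + 4D
ΔH = Σ(broken) − Σ(formed) = (3852) − (3128 + 4D) = +724 − 4D
Setting this equal to −1168 kJ gives 4D = 1892, so D = 473 kJ/mol.

D(O-H) ≈ 473 kJ/mol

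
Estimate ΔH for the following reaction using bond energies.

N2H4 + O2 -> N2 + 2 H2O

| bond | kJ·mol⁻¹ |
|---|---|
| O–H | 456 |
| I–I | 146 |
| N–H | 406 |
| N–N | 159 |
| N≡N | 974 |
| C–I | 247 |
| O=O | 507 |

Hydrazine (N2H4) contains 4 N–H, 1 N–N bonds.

Bonds broken (reactants):
  N–H: 4 × 406 = 1624
  N–N: 1 × 159 = 159
  O=O: 1 × 507 = 507
  Σ(broken) = 2290 kJ
Bonds formed (products):
  N≡N: 1 × 974 = 974
  O–H: 4 × 456 = 1824
  Σ(formed) = 2798 kJ
ΔH = Σ(broken) − Σ(formed) = 2290 − 2798 = −508 kJ

ΔH ≈ −508 kJ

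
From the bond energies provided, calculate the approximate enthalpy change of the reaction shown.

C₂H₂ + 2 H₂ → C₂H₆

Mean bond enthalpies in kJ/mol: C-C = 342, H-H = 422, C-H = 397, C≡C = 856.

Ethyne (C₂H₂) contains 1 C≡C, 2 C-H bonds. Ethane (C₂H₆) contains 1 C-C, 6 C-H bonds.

Bonds broken (reactants):
  C≡C: 1 × 856 = 856
  C-H: 2 × 397 = 794
  H-H: 2 × 422 = 844
  Σ(broken) = 2494 kJ
Bonds formed (products):
  C-C: 1 × 342 = 342
  C-H: 6 × 397 = 2382
  Σ(formed) = 2724 kJ
ΔH = Σ(broken) − Σ(formed) = 2494 − 2724 = −230 kJ

ΔH ≈ −230 kJ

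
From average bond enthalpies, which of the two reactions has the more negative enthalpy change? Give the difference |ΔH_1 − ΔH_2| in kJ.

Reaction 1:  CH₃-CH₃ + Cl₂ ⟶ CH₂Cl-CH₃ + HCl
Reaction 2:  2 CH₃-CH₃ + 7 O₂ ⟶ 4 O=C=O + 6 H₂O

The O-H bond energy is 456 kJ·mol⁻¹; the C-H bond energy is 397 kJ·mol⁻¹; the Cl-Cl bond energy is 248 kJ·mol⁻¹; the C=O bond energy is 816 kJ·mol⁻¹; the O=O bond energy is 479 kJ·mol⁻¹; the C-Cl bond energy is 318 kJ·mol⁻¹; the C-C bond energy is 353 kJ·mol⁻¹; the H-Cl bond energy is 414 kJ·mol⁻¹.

Reaction 1:
  Bonds broken (reactants):
    C-C: 1 × 353 = 353
    C-H: 6 × 397 = 2382
    Cl-Cl: 1 × 248 = 248
    Σ(broken) = 2983 kJ
  Bonds formed (products):
    C-C: 1 × 353 = 353
    C-Cl: 1 × 318 = 318
    C-H: 5 × 397 = 1985
    H-Cl: 1 × 414 = 414
    Σ(formed) = 3070 kJ
  ΔH_1 = 2983 − 3070 = −87 kJ
Reaction 2:
  Bonds broken (reactants):
    C-C: 2 × 353 = 706
    C-H: 12 × 397 = 4764
    O=O: 7 × 479 = 3353
    Σ(broken) = 8823 kJ
  Bonds formed (products):
    C=O: 8 × 816 = 6528
    O-H: 12 × 456 = 5472
    Σ(formed) = 12000 kJ
  ΔH_2 = 8823 − 12000 = −3177 kJ
ΔH_1 − ΔH_2 = +3090 kJ, so reaction 2 has the more negative ΔH; |ΔH_1 − ΔH_2| = 3090 kJ.

Reaction 2, by 3090 kJ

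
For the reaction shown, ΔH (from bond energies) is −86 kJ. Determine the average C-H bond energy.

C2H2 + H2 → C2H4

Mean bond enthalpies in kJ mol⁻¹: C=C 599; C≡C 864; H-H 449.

Let D be the C-H bond energy.
Σ(broken) = 1×864 + 2×D + 1×449 = 1313 + 2D
Σ(formed) = 4×D + 1×599 = 599 + 4D
ΔH = Σ(broken) − Σ(formed) = (1313 + 2D) − (599 + 4D) = +714 − 2D
Setting this equal to −86 kJ gives 2D = 800, so D = 400 kJ/mol.

D(C-H) ≈ 400 kJ/mol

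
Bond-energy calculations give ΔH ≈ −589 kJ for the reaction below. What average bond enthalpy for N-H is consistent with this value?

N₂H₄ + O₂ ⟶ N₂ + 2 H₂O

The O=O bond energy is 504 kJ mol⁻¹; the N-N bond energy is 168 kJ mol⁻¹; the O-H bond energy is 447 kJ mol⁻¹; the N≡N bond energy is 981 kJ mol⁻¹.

Let D be the N-H bond energy.
Σ(broken) = 4×D + 1×168 + 1×504 = 672 + 4D
Σ(formed) = 1×981 + 4×447 = 2769
ΔH = Σ(broken) − Σ(formed) = (672 + 4D) − (2769) = −2097 + 4D
Setting this equal to −589 kJ gives 4D = 1508, so D = 377 kJ/mol.

D(N-H) ≈ 377 kJ/mol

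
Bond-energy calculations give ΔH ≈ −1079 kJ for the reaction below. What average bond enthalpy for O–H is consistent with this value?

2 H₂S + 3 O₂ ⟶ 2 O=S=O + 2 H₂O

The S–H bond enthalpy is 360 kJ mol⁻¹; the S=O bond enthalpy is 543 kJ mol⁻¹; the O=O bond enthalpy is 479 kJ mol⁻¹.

D(O–H) ≈ 446 kJ/mol

Let D be the O–H bond energy.
Σ(broken) = 3×479 + 4×360 = 2877
Σ(formed) = 4×D + 4×543 = 2172 + 4D
ΔH = Σ(broken) − Σ(formed) = (2877) − (2172 + 4D) = +705 − 4D
Setting this equal to −1079 kJ gives 4D = 1784, so D = 446 kJ/mol.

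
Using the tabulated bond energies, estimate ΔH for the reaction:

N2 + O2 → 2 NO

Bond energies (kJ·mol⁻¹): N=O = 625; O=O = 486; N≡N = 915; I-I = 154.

ΔH ≈ +151 kJ

Bonds broken (reactants):
  N≡N: 1 × 915 = 915
  O=O: 1 × 486 = 486
  Σ(broken) = 1401 kJ
Bonds formed (products):
  N=O: 2 × 625 = 1250
  Σ(formed) = 1250 kJ
ΔH = Σ(broken) − Σ(formed) = 1401 − 1250 = +151 kJ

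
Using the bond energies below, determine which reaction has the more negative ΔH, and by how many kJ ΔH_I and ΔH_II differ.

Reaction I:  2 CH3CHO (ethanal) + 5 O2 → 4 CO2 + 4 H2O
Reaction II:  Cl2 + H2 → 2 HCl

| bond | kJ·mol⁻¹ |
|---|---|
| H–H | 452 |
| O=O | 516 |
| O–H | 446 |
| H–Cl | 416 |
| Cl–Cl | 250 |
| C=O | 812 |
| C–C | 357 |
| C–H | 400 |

Reaction I:
  Bonds broken (reactants):
    C–C: 2 × 357 = 714
    C–H: 8 × 400 = 3200
    C=O: 2 × 812 = 1624
    O=O: 5 × 516 = 2580
    Σ(broken) = 8118 kJ
  Bonds formed (products):
    C=O: 8 × 812 = 6496
    O–H: 8 × 446 = 3568
    Σ(formed) = 10064 kJ
  ΔH_I = 8118 − 10064 = −1946 kJ
Reaction II:
  Bonds broken (reactants):
    Cl–Cl: 1 × 250 = 250
    H–H: 1 × 452 = 452
    Σ(broken) = 702 kJ
  Bonds formed (products):
    H–Cl: 2 × 416 = 832
    Σ(formed) = 832 kJ
  ΔH_II = 702 − 832 = −130 kJ
ΔH_I − ΔH_II = −1816 kJ, so reaction I has the more negative ΔH; |ΔH_I − ΔH_II| = 1816 kJ.

Reaction I, by 1816 kJ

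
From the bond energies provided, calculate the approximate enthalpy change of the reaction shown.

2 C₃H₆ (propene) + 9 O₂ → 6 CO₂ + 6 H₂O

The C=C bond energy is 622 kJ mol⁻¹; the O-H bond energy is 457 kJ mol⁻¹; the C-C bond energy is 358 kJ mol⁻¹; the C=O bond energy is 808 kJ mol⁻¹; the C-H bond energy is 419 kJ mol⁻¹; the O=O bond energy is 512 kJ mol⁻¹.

Bonds broken (reactants):
  C-C: 2 × 358 = 716
  C-H: 12 × 419 = 5028
  C=C: 2 × 622 = 1244
  O=O: 9 × 512 = 4608
  Σ(broken) = 11596 kJ
Bonds formed (products):
  C=O: 12 × 808 = 9696
  O-H: 12 × 457 = 5484
  Σ(formed) = 15180 kJ
ΔH = Σ(broken) − Σ(formed) = 11596 − 15180 = −3584 kJ

ΔH ≈ −3584 kJ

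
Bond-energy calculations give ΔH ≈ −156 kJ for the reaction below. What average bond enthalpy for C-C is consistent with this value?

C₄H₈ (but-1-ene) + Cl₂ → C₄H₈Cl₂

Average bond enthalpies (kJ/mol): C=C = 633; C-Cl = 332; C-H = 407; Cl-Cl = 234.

D(C-C) ≈ 359 kJ/mol

Let D be the C-C bond energy.
Σ(broken) = 2×D + 8×407 + 1×633 + 1×234 = 4123 + 2D
Σ(formed) = 3×D + 2×332 + 8×407 = 3920 + 3D
ΔH = Σ(broken) − Σ(formed) = (4123 + 2D) − (3920 + 3D) = +203 − D
Setting this equal to −156 kJ gives D = 359 kJ/mol.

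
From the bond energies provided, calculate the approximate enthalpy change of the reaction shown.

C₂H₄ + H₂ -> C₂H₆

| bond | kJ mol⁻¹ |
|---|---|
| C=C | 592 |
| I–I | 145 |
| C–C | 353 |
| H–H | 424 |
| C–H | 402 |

Bonds broken (reactants):
  C–H: 4 × 402 = 1608
  C=C: 1 × 592 = 592
  H–H: 1 × 424 = 424
  Σ(broken) = 2624 kJ
Bonds formed (products):
  C–C: 1 × 353 = 353
  C–H: 6 × 402 = 2412
  Σ(formed) = 2765 kJ
ΔH = Σ(broken) − Σ(formed) = 2624 − 2765 = −141 kJ

ΔH ≈ −141 kJ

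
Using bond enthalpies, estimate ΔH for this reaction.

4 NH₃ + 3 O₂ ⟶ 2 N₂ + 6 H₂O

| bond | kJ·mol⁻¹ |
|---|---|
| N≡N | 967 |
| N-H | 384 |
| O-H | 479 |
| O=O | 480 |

ΔH ≈ −1634 kJ

Bonds broken (reactants):
  N-H: 12 × 384 = 4608
  O=O: 3 × 480 = 1440
  Σ(broken) = 6048 kJ
Bonds formed (products):
  N≡N: 2 × 967 = 1934
  O-H: 12 × 479 = 5748
  Σ(formed) = 7682 kJ
ΔH = Σ(broken) − Σ(formed) = 6048 − 7682 = −1634 kJ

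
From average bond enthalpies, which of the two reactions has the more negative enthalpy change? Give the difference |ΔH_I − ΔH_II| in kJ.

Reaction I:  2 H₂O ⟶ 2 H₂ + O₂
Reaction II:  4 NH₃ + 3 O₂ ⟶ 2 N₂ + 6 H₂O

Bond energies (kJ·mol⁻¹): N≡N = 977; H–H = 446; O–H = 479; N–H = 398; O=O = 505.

Reaction I:
  Bonds broken (reactants):
    O–H: 4 × 479 = 1916
    Σ(broken) = 1916 kJ
  Bonds formed (products):
    H–H: 2 × 446 = 892
    O=O: 1 × 505 = 505
    Σ(formed) = 1397 kJ
  ΔH_I = 1916 − 1397 = +519 kJ
Reaction II:
  Bonds broken (reactants):
    N–H: 12 × 398 = 4776
    O=O: 3 × 505 = 1515
    Σ(broken) = 6291 kJ
  Bonds formed (products):
    N≡N: 2 × 977 = 1954
    O–H: 12 × 479 = 5748
    Σ(formed) = 7702 kJ
  ΔH_II = 6291 − 7702 = −1411 kJ
ΔH_I − ΔH_II = +1930 kJ, so reaction II has the more negative ΔH; |ΔH_I − ΔH_II| = 1930 kJ.

Reaction II, by 1930 kJ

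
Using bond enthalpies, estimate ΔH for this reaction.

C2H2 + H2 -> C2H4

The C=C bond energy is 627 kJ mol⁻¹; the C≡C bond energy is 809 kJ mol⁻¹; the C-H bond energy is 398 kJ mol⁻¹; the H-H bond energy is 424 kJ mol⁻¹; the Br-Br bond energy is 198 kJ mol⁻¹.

ΔH ≈ −190 kJ

Bonds broken (reactants):
  C≡C: 1 × 809 = 809
  C-H: 2 × 398 = 796
  H-H: 1 × 424 = 424
  Σ(broken) = 2029 kJ
Bonds formed (products):
  C-H: 4 × 398 = 1592
  C=C: 1 × 627 = 627
  Σ(formed) = 2219 kJ
ΔH = Σ(broken) − Σ(formed) = 2029 − 2219 = −190 kJ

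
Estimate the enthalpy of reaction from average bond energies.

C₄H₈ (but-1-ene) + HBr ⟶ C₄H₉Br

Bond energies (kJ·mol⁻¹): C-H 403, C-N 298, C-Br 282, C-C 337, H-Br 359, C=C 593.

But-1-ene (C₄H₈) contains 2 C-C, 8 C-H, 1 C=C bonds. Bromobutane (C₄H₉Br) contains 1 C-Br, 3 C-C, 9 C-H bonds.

Bonds broken (reactants):
  C-C: 2 × 337 = 674
  C-H: 8 × 403 = 3224
  C=C: 1 × 593 = 593
  H-Br: 1 × 359 = 359
  Σ(broken) = 4850 kJ
Bonds formed (products):
  C-Br: 1 × 282 = 282
  C-C: 3 × 337 = 1011
  C-H: 9 × 403 = 3627
  Σ(formed) = 4920 kJ
ΔH = Σ(broken) − Σ(formed) = 4850 − 4920 = −70 kJ

ΔH ≈ −70 kJ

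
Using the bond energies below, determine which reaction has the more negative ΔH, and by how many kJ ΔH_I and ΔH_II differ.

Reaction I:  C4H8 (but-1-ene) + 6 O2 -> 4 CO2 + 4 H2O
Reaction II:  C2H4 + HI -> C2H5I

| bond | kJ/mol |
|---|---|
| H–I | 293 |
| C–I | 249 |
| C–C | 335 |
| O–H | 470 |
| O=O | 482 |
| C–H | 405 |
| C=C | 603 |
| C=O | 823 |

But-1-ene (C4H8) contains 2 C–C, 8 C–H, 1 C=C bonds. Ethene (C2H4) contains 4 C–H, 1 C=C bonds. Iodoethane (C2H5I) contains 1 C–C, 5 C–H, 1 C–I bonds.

Reaction I, by 2846 kJ

Reaction I:
  Bonds broken (reactants):
    C–C: 2 × 335 = 670
    C–H: 8 × 405 = 3240
    C=C: 1 × 603 = 603
    O=O: 6 × 482 = 2892
    Σ(broken) = 7405 kJ
  Bonds formed (products):
    C=O: 8 × 823 = 6584
    O–H: 8 × 470 = 3760
    Σ(formed) = 10344 kJ
  ΔH_I = 7405 − 10344 = −2939 kJ
Reaction II:
  Bonds broken (reactants):
    C–H: 4 × 405 = 1620
    C=C: 1 × 603 = 603
    H–I: 1 × 293 = 293
    Σ(broken) = 2516 kJ
  Bonds formed (products):
    C–C: 1 × 335 = 335
    C–H: 5 × 405 = 2025
    C–I: 1 × 249 = 249
    Σ(formed) = 2609 kJ
  ΔH_II = 2516 − 2609 = −93 kJ
ΔH_I − ΔH_II = −2846 kJ, so reaction I has the more negative ΔH; |ΔH_I − ΔH_II| = 2846 kJ.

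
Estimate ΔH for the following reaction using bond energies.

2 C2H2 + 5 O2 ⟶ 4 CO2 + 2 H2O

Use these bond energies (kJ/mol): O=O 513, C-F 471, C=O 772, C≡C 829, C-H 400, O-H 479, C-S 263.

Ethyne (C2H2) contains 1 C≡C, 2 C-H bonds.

Bonds broken (reactants):
  C≡C: 2 × 829 = 1658
  C-H: 4 × 400 = 1600
  O=O: 5 × 513 = 2565
  Σ(broken) = 5823 kJ
Bonds formed (products):
  C=O: 8 × 772 = 6176
  O-H: 4 × 479 = 1916
  Σ(formed) = 8092 kJ
ΔH = Σ(broken) − Σ(formed) = 5823 − 8092 = −2269 kJ

ΔH ≈ −2269 kJ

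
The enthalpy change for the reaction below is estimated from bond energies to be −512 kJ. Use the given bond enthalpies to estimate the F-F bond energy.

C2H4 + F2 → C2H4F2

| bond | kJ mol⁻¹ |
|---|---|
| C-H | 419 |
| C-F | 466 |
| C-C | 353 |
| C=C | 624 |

D(F-F) ≈ 149 kJ/mol

Let D be the F-F bond energy.
Σ(broken) = 4×419 + 1×624 + 1×D = 2300 + D
Σ(formed) = 1×353 + 2×466 + 4×419 = 2961
ΔH = Σ(broken) − Σ(formed) = (2300 + D) − (2961) = −661 + D
Setting this equal to −512 kJ gives D = 149 kJ/mol.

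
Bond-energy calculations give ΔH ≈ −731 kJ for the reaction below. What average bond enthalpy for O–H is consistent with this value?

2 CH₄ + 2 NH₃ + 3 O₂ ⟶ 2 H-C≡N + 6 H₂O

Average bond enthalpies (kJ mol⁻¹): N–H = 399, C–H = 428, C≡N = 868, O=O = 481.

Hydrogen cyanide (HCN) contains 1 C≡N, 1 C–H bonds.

Let D be the O–H bond energy.
Σ(broken) = 8×428 + 6×399 + 3×481 = 7261
Σ(formed) = 2×868 + 2×428 + 12×D = 2592 + 12D
ΔH = Σ(broken) − Σ(formed) = (7261) − (2592 + 12D) = +4669 − 12D
Setting this equal to −731 kJ gives 12D = 5400, so D = 450 kJ/mol.

D(O–H) ≈ 450 kJ/mol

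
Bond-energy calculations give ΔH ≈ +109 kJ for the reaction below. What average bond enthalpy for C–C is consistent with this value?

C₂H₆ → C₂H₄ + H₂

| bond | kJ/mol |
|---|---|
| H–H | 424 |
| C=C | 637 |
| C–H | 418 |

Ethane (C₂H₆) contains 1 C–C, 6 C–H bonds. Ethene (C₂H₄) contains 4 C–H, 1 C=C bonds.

D(C–C) ≈ 334 kJ/mol

Let D be the C–C bond energy.
Σ(broken) = 1×D + 6×418 = 2508 + D
Σ(formed) = 4×418 + 1×637 + 1×424 = 2733
ΔH = Σ(broken) − Σ(formed) = (2508 + D) − (2733) = −225 + D
Setting this equal to +109 kJ gives D = 334 kJ/mol.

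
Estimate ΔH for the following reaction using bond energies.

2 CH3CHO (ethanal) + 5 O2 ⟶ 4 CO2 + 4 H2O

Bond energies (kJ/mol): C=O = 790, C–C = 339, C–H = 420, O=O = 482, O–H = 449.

ΔH ≈ −1884 kJ

Bonds broken (reactants):
  C–C: 2 × 339 = 678
  C–H: 8 × 420 = 3360
  C=O: 2 × 790 = 1580
  O=O: 5 × 482 = 2410
  Σ(broken) = 8028 kJ
Bonds formed (products):
  C=O: 8 × 790 = 6320
  O–H: 8 × 449 = 3592
  Σ(formed) = 9912 kJ
ΔH = Σ(broken) − Σ(formed) = 8028 − 9912 = −1884 kJ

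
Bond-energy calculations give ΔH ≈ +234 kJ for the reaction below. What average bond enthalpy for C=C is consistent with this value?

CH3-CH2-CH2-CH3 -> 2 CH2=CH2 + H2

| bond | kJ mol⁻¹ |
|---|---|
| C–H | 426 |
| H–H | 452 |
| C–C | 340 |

D(C=C) ≈ 593 kJ/mol

Let D be the C=C bond energy.
Σ(broken) = 3×340 + 10×426 = 5280
Σ(formed) = 8×426 + 2×D + 1×452 = 3860 + 2D
ΔH = Σ(broken) − Σ(formed) = (5280) − (3860 + 2D) = +1420 − 2D
Setting this equal to +234 kJ gives 2D = 1186, so D = 593 kJ/mol.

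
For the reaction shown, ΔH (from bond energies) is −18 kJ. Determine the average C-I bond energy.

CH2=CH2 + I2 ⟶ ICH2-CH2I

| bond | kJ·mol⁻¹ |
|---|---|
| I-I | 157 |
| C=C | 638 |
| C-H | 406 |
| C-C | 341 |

Let D be the C-I bond energy.
Σ(broken) = 4×406 + 1×638 + 1×157 = 2419
Σ(formed) = 1×341 + 4×406 + 2×D = 1965 + 2D
ΔH = Σ(broken) − Σ(formed) = (2419) − (1965 + 2D) = +454 − 2D
Setting this equal to −18 kJ gives 2D = 472, so D = 236 kJ/mol.

D(C-I) ≈ 236 kJ/mol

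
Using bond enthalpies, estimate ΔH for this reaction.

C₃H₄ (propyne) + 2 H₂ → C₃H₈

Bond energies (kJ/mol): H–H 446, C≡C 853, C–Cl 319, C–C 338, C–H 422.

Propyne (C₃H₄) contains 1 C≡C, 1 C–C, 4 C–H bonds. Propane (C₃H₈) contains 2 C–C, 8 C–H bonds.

ΔH ≈ −281 kJ

Bonds broken (reactants):
  C≡C: 1 × 853 = 853
  C–C: 1 × 338 = 338
  C–H: 4 × 422 = 1688
  H–H: 2 × 446 = 892
  Σ(broken) = 3771 kJ
Bonds formed (products):
  C–C: 2 × 338 = 676
  C–H: 8 × 422 = 3376
  Σ(formed) = 4052 kJ
ΔH = Σ(broken) − Σ(formed) = 3771 − 4052 = −281 kJ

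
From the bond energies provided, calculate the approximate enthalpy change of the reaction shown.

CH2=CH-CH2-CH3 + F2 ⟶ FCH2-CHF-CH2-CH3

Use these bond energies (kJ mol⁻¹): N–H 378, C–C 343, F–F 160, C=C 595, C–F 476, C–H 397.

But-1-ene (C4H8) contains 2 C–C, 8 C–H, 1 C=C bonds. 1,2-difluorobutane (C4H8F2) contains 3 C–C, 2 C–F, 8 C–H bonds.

ΔH ≈ −540 kJ

Bonds broken (reactants):
  C–C: 2 × 343 = 686
  C–H: 8 × 397 = 3176
  C=C: 1 × 595 = 595
  F–F: 1 × 160 = 160
  Σ(broken) = 4617 kJ
Bonds formed (products):
  C–C: 3 × 343 = 1029
  C–F: 2 × 476 = 952
  C–H: 8 × 397 = 3176
  Σ(formed) = 5157 kJ
ΔH = Σ(broken) − Σ(formed) = 4617 − 5157 = −540 kJ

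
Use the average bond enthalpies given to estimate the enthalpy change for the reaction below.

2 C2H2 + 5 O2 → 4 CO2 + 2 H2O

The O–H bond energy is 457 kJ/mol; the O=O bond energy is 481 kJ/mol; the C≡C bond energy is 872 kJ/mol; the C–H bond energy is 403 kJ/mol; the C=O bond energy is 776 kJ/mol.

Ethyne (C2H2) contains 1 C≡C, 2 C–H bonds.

Bonds broken (reactants):
  C≡C: 2 × 872 = 1744
  C–H: 4 × 403 = 1612
  O=O: 5 × 481 = 2405
  Σ(broken) = 5761 kJ
Bonds formed (products):
  C=O: 8 × 776 = 6208
  O–H: 4 × 457 = 1828
  Σ(formed) = 8036 kJ
ΔH = Σ(broken) − Σ(formed) = 5761 − 8036 = −2275 kJ

ΔH ≈ −2275 kJ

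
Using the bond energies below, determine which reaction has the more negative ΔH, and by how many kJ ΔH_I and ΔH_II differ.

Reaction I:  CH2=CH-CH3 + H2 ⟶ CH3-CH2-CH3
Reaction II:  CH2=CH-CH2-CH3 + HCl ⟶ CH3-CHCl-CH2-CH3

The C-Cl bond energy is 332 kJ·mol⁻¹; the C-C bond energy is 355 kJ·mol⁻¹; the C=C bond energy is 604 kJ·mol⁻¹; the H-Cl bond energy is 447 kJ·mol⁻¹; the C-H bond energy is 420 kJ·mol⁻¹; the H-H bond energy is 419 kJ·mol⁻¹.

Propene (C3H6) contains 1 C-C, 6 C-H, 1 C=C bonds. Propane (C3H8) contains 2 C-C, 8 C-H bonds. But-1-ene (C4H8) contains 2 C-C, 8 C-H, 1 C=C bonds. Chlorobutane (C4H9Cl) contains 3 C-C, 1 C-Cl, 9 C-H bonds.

Reaction I, by 116 kJ

Reaction I:
  Bonds broken (reactants):
    C-C: 1 × 355 = 355
    C-H: 6 × 420 = 2520
    C=C: 1 × 604 = 604
    H-H: 1 × 419 = 419
    Σ(broken) = 3898 kJ
  Bonds formed (products):
    C-C: 2 × 355 = 710
    C-H: 8 × 420 = 3360
    Σ(formed) = 4070 kJ
  ΔH_I = 3898 − 4070 = −172 kJ
Reaction II:
  Bonds broken (reactants):
    C-C: 2 × 355 = 710
    C-H: 8 × 420 = 3360
    C=C: 1 × 604 = 604
    H-Cl: 1 × 447 = 447
    Σ(broken) = 5121 kJ
  Bonds formed (products):
    C-C: 3 × 355 = 1065
    C-Cl: 1 × 332 = 332
    C-H: 9 × 420 = 3780
    Σ(formed) = 5177 kJ
  ΔH_II = 5121 − 5177 = −56 kJ
ΔH_I − ΔH_II = −116 kJ, so reaction I has the more negative ΔH; |ΔH_I − ΔH_II| = 116 kJ.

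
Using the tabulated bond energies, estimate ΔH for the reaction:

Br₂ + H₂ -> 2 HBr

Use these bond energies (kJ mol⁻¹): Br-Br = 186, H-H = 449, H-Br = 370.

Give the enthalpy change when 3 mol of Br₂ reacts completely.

ΔH = −315 kJ

Bonds broken (reactants):
  Br-Br: 1 × 186 = 186
  H-H: 1 × 449 = 449
  Σ(broken) = 635 kJ
Bonds formed (products):
  H-Br: 2 × 370 = 740
  Σ(formed) = 740 kJ
ΔH = Σ(broken) − Σ(formed) = 635 − 740 = −105 kJ
For 3× the reaction as written: 3 × (−105) = −315 kJ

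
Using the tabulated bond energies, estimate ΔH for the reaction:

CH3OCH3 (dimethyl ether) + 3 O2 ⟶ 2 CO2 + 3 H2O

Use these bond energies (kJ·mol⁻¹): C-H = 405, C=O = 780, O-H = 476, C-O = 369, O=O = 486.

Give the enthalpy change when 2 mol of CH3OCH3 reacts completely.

Bonds broken (reactants):
  C-H: 6 × 405 = 2430
  C-O: 2 × 369 = 738
  O=O: 3 × 486 = 1458
  Σ(broken) = 4626 kJ
Bonds formed (products):
  C=O: 4 × 780 = 3120
  O-H: 6 × 476 = 2856
  Σ(formed) = 5976 kJ
ΔH = Σ(broken) − Σ(formed) = 4626 − 5976 = −1350 kJ
For 2× the reaction as written: 2 × (−1350) = −2700 kJ

ΔH = −2700 kJ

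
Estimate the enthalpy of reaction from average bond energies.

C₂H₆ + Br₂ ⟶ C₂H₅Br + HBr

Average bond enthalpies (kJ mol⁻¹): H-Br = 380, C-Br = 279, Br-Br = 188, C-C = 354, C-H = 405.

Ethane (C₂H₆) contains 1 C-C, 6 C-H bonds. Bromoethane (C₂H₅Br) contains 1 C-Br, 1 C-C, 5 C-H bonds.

Bonds broken (reactants):
  Br-Br: 1 × 188 = 188
  C-C: 1 × 354 = 354
  C-H: 6 × 405 = 2430
  Σ(broken) = 2972 kJ
Bonds formed (products):
  C-Br: 1 × 279 = 279
  C-C: 1 × 354 = 354
  C-H: 5 × 405 = 2025
  H-Br: 1 × 380 = 380
  Σ(formed) = 3038 kJ
ΔH = Σ(broken) − Σ(formed) = 2972 − 3038 = −66 kJ

ΔH ≈ −66 kJ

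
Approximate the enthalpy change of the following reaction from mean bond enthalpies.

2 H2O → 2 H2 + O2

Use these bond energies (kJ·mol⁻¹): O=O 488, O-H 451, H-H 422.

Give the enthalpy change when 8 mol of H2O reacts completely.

ΔH = +1888 kJ

Bonds broken (reactants):
  O-H: 4 × 451 = 1804
  Σ(broken) = 1804 kJ
Bonds formed (products):
  H-H: 2 × 422 = 844
  O=O: 1 × 488 = 488
  Σ(formed) = 1332 kJ
ΔH = Σ(broken) − Σ(formed) = 1804 − 1332 = +472 kJ
For 4× the reaction as written: 4 × (+472) = +1888 kJ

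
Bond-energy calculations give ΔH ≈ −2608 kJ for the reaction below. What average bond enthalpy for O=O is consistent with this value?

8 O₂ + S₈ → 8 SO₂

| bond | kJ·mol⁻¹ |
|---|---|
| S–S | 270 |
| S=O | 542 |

D(O=O) ≈ 488 kJ/mol

Let D be the O=O bond energy.
Σ(broken) = 8×D + 8×270 = 2160 + 8D
Σ(formed) = 16×542 = 8672
ΔH = Σ(broken) − Σ(formed) = (2160 + 8D) − (8672) = −6512 + 8D
Setting this equal to −2608 kJ gives 8D = 3904, so D = 488 kJ/mol.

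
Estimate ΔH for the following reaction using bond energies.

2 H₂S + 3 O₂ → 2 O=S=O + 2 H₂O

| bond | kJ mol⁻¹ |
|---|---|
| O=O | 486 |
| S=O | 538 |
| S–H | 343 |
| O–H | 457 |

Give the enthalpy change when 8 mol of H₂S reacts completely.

Bonds broken (reactants):
  O=O: 3 × 486 = 1458
  S–H: 4 × 343 = 1372
  Σ(broken) = 2830 kJ
Bonds formed (products):
  O–H: 4 × 457 = 1828
  S=O: 4 × 538 = 2152
  Σ(formed) = 3980 kJ
ΔH = Σ(broken) − Σ(formed) = 2830 − 3980 = −1150 kJ
For 4× the reaction as written: 4 × (−1150) = −4600 kJ

ΔH = −4600 kJ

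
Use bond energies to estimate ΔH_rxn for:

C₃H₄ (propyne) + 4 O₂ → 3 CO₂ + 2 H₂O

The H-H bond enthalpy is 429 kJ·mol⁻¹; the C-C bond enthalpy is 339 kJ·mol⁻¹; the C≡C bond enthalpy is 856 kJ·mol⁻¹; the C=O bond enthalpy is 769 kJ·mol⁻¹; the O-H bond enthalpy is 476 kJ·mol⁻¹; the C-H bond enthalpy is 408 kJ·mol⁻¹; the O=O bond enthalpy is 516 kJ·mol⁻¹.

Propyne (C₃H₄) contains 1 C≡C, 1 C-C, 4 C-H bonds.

Bonds broken (reactants):
  C≡C: 1 × 856 = 856
  C-C: 1 × 339 = 339
  C-H: 4 × 408 = 1632
  O=O: 4 × 516 = 2064
  Σ(broken) = 4891 kJ
Bonds formed (products):
  C=O: 6 × 769 = 4614
  O-H: 4 × 476 = 1904
  Σ(formed) = 6518 kJ
ΔH = Σ(broken) − Σ(formed) = 4891 − 6518 = −1627 kJ

ΔH ≈ −1627 kJ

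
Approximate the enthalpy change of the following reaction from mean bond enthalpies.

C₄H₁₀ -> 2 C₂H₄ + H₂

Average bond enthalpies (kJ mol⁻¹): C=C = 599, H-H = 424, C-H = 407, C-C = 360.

Bonds broken (reactants):
  C-C: 3 × 360 = 1080
  C-H: 10 × 407 = 4070
  Σ(broken) = 5150 kJ
Bonds formed (products):
  C-H: 8 × 407 = 3256
  C=C: 2 × 599 = 1198
  H-H: 1 × 424 = 424
  Σ(formed) = 4878 kJ
ΔH = Σ(broken) − Σ(formed) = 5150 − 4878 = +272 kJ

ΔH ≈ +272 kJ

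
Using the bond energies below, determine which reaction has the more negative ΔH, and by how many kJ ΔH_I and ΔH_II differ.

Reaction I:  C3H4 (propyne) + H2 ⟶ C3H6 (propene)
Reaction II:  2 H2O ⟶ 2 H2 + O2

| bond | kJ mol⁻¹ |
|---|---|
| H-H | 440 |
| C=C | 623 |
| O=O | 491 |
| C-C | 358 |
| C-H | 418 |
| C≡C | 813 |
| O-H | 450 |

Reaction I:
  Bonds broken (reactants):
    C≡C: 1 × 813 = 813
    C-C: 1 × 358 = 358
    C-H: 4 × 418 = 1672
    H-H: 1 × 440 = 440
    Σ(broken) = 3283 kJ
  Bonds formed (products):
    C-C: 1 × 358 = 358
    C-H: 6 × 418 = 2508
    C=C: 1 × 623 = 623
    Σ(formed) = 3489 kJ
  ΔH_I = 3283 − 3489 = −206 kJ
Reaction II:
  Bonds broken (reactants):
    O-H: 4 × 450 = 1800
    Σ(broken) = 1800 kJ
  Bonds formed (products):
    H-H: 2 × 440 = 880
    O=O: 1 × 491 = 491
    Σ(formed) = 1371 kJ
  ΔH_II = 1800 − 1371 = +429 kJ
ΔH_I − ΔH_II = −635 kJ, so reaction I has the more negative ΔH; |ΔH_I − ΔH_II| = 635 kJ.

Reaction I, by 635 kJ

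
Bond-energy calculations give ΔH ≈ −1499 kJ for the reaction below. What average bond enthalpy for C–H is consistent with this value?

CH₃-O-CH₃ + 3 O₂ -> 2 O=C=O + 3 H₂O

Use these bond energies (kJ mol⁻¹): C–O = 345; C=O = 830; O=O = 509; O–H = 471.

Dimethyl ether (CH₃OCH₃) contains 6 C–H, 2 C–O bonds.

D(C–H) ≈ 405 kJ/mol

Let D be the C–H bond energy.
Σ(broken) = 6×D + 2×345 + 3×509 = 2217 + 6D
Σ(formed) = 4×830 + 6×471 = 6146
ΔH = Σ(broken) − Σ(formed) = (2217 + 6D) − (6146) = −3929 + 6D
Setting this equal to −1499 kJ gives 6D = 2430, so D = 405 kJ/mol.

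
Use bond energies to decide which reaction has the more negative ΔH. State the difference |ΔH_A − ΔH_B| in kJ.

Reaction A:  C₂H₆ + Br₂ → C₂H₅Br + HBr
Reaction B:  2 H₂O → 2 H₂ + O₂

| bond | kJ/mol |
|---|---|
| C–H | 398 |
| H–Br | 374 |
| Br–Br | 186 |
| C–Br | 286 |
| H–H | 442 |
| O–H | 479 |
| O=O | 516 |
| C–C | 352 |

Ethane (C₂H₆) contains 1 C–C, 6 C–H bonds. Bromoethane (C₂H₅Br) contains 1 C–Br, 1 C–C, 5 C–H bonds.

Reaction A, by 592 kJ

Reaction A:
  Bonds broken (reactants):
    Br–Br: 1 × 186 = 186
    C–C: 1 × 352 = 352
    C–H: 6 × 398 = 2388
    Σ(broken) = 2926 kJ
  Bonds formed (products):
    C–Br: 1 × 286 = 286
    C–C: 1 × 352 = 352
    C–H: 5 × 398 = 1990
    H–Br: 1 × 374 = 374
    Σ(formed) = 3002 kJ
  ΔH_A = 2926 − 3002 = −76 kJ
Reaction B:
  Bonds broken (reactants):
    O–H: 4 × 479 = 1916
    Σ(broken) = 1916 kJ
  Bonds formed (products):
    H–H: 2 × 442 = 884
    O=O: 1 × 516 = 516
    Σ(formed) = 1400 kJ
  ΔH_B = 1916 − 1400 = +516 kJ
ΔH_A − ΔH_B = −592 kJ, so reaction A has the more negative ΔH; |ΔH_A − ΔH_B| = 592 kJ.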